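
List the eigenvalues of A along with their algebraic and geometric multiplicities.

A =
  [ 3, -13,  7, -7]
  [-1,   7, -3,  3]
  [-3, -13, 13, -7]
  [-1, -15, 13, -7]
λ = 2: alg = 2, geom = 1; λ = 6: alg = 2, geom = 2

Step 1 — factor the characteristic polynomial to read off the algebraic multiplicities:
  χ_A(x) = (x - 6)^2*(x - 2)^2

Step 2 — compute geometric multiplicities via the rank-nullity identity g(λ) = n − rank(A − λI):
  rank(A − (2)·I) = 3, so dim ker(A − (2)·I) = n − 3 = 1
  rank(A − (6)·I) = 2, so dim ker(A − (6)·I) = n − 2 = 2

Summary:
  λ = 2: algebraic multiplicity = 2, geometric multiplicity = 1
  λ = 6: algebraic multiplicity = 2, geometric multiplicity = 2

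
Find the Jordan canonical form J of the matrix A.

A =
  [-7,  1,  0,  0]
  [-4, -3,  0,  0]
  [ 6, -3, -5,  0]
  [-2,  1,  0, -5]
J_2(-5) ⊕ J_1(-5) ⊕ J_1(-5)

The characteristic polynomial is
  det(x·I − A) = x^4 + 20*x^3 + 150*x^2 + 500*x + 625 = (x + 5)^4

Eigenvalues and multiplicities (the geometric multiplicity of λ is n − rank(A − λI), which equals the number of Jordan blocks for λ):
  λ = -5: algebraic multiplicity = 4, geometric multiplicity = 3

Determining the block sizes for each eigenvalue:
  λ = -5: 3 blocks summing to 4 forces exactly one block of size 2 and the rest size 1 → block sizes [2, 1, 1]

Assembling the blocks gives a Jordan form
J =
  [-5,  1,  0,  0]
  [ 0, -5,  0,  0]
  [ 0,  0, -5,  0]
  [ 0,  0,  0, -5]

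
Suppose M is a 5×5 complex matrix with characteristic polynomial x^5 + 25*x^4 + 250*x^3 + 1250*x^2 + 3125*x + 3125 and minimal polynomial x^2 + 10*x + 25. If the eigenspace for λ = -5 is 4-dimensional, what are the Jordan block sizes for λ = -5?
Block sizes for λ = -5: [2, 1, 1, 1]

Step 1 — from the characteristic polynomial, algebraic multiplicity of λ = -5 is 5. From dim ker(M − (-5)·I) = 4, there are exactly 4 Jordan blocks for λ = -5.
Step 2 — from the minimal polynomial, the factor (x + 5)^2 tells us the largest block for λ = -5 has size 2.
Step 3 — with total size 5, 4 blocks, and largest block 2, the block sizes (in nonincreasing order) are [2, 1, 1, 1].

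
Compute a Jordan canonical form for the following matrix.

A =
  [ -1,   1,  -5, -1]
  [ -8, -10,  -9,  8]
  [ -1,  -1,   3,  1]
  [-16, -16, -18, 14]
J_1(-2) ⊕ J_1(-2) ⊕ J_2(5)

The characteristic polynomial is
  det(x·I − A) = x^4 - 6*x^3 - 11*x^2 + 60*x + 100 = (x - 5)^2*(x + 2)^2

Eigenvalues and multiplicities (the geometric multiplicity of λ is n − rank(A − λI), which equals the number of Jordan blocks for λ):
  λ = -2: algebraic multiplicity = 2, geometric multiplicity = 2
  λ = 5: algebraic multiplicity = 2, geometric multiplicity = 1

Determining the block sizes for each eigenvalue:
  λ = -2: gm = am = 2, so every block has size 1 → block sizes [1, 1]
  λ = 5: one block (gm = 1), so the single block has size am = 2 → block sizes [2]

Assembling the blocks gives a Jordan form
J =
  [-2,  0, 0, 0]
  [ 0, -2, 0, 0]
  [ 0,  0, 5, 1]
  [ 0,  0, 0, 5]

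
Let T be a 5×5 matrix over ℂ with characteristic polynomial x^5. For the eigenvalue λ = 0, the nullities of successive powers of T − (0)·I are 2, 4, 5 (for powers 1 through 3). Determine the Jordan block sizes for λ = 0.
Block sizes for λ = 0: [3, 2]

From the dimensions of kernels of powers, the number of Jordan blocks of size at least j is d_j − d_{j−1} where d_j = dim ker(N^j) (with d_0 = 0). Computing the differences gives [2, 2, 1].
The number of blocks of size exactly k is (#blocks of size ≥ k) − (#blocks of size ≥ k + 1), so the partition is: 1 block(s) of size 2, 1 block(s) of size 3.
In nonincreasing order the block sizes are [3, 2].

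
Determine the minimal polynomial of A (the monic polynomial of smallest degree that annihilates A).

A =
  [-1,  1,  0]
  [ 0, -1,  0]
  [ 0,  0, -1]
x^2 + 2*x + 1

The characteristic polynomial is χ_A(x) = (x + 1)^3, so the eigenvalues are known. The minimal polynomial is
  m_A(x) = Π_λ (x − λ)^{k_λ}
where k_λ is the size of the *largest* Jordan block for λ (equivalently, the smallest k with (A − λI)^k v = 0 for every generalised eigenvector v of λ).

  λ = -1: largest Jordan block has size 2, contributing (x + 1)^2

So m_A(x) = (x + 1)^2 = x^2 + 2*x + 1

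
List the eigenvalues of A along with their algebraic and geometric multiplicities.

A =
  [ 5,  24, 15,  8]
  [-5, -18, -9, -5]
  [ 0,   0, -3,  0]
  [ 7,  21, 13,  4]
λ = -3: alg = 4, geom = 2

Step 1 — factor the characteristic polynomial to read off the algebraic multiplicities:
  χ_A(x) = (x + 3)^4

Step 2 — compute geometric multiplicities via the rank-nullity identity g(λ) = n − rank(A − λI):
  rank(A − (-3)·I) = 2, so dim ker(A − (-3)·I) = n − 2 = 2

Summary:
  λ = -3: algebraic multiplicity = 4, geometric multiplicity = 2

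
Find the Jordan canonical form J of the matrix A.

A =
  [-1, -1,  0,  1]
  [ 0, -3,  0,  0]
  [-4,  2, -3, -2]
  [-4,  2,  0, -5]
J_2(-3) ⊕ J_1(-3) ⊕ J_1(-3)

The characteristic polynomial is
  det(x·I − A) = x^4 + 12*x^3 + 54*x^2 + 108*x + 81 = (x + 3)^4

Eigenvalues and multiplicities (the geometric multiplicity of λ is n − rank(A − λI), which equals the number of Jordan blocks for λ):
  λ = -3: algebraic multiplicity = 4, geometric multiplicity = 3

Determining the block sizes for each eigenvalue:
  λ = -3: 3 blocks summing to 4 forces exactly one block of size 2 and the rest size 1 → block sizes [2, 1, 1]

Assembling the blocks gives a Jordan form
J =
  [-3,  1,  0,  0]
  [ 0, -3,  0,  0]
  [ 0,  0, -3,  0]
  [ 0,  0,  0, -3]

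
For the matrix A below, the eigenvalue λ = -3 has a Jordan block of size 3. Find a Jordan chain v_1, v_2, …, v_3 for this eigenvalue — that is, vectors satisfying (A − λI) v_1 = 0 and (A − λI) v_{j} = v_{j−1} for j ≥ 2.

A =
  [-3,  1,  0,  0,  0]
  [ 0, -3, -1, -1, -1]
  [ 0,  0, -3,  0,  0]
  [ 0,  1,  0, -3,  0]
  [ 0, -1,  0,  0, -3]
A Jordan chain for λ = -3 of length 3:
v_1 = (-1, 0, 0, -1, 1)ᵀ
v_2 = (0, -1, 0, 0, 0)ᵀ
v_3 = (0, 0, 1, 0, 0)ᵀ

Let N = A − (-3)·I. We want v_3 with N^3 v_3 = 0 but N^2 v_3 ≠ 0; then v_{j-1} := N · v_j for j = 3, …, 2.

Pick v_3 = (0, 0, 1, 0, 0)ᵀ.
Then v_2 = N · v_3 = (0, -1, 0, 0, 0)ᵀ.
Then v_1 = N · v_2 = (-1, 0, 0, -1, 1)ᵀ.

Sanity check: (A − (-3)·I) v_1 = (0, 0, 0, 0, 0)ᵀ = 0. ✓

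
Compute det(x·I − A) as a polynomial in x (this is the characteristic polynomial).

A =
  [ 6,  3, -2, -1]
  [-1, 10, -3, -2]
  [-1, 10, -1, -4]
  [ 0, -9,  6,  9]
x^4 - 24*x^3 + 216*x^2 - 864*x + 1296

Expanding det(x·I − A) (e.g. by cofactor expansion or by noting that A is similar to its Jordan form J, which has the same characteristic polynomial as A) gives
  χ_A(x) = x^4 - 24*x^3 + 216*x^2 - 864*x + 1296
which factors as (x - 6)^4. The eigenvalues (with algebraic multiplicities) are λ = 6 with multiplicity 4.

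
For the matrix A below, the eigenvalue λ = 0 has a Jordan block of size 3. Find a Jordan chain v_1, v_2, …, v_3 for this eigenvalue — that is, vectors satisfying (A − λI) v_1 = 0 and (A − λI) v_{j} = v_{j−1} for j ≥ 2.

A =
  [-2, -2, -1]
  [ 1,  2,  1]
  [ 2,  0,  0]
A Jordan chain for λ = 0 of length 3:
v_1 = (0, 2, -4)ᵀ
v_2 = (-2, 1, 2)ᵀ
v_3 = (1, 0, 0)ᵀ

Let N = A − (0)·I. We want v_3 with N^3 v_3 = 0 but N^2 v_3 ≠ 0; then v_{j-1} := N · v_j for j = 3, …, 2.

Pick v_3 = (1, 0, 0)ᵀ.
Then v_2 = N · v_3 = (-2, 1, 2)ᵀ.
Then v_1 = N · v_2 = (0, 2, -4)ᵀ.

Sanity check: (A − (0)·I) v_1 = (0, 0, 0)ᵀ = 0. ✓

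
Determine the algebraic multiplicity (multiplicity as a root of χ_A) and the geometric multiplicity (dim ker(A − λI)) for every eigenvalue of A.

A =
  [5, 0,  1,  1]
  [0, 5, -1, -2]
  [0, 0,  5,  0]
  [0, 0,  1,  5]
λ = 5: alg = 4, geom = 2

Step 1 — factor the characteristic polynomial to read off the algebraic multiplicities:
  χ_A(x) = (x - 5)^4

Step 2 — compute geometric multiplicities via the rank-nullity identity g(λ) = n − rank(A − λI):
  rank(A − (5)·I) = 2, so dim ker(A − (5)·I) = n − 2 = 2

Summary:
  λ = 5: algebraic multiplicity = 4, geometric multiplicity = 2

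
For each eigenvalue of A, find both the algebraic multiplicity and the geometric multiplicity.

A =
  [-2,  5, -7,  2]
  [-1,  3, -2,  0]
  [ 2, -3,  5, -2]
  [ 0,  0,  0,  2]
λ = 2: alg = 4, geom = 2

Step 1 — factor the characteristic polynomial to read off the algebraic multiplicities:
  χ_A(x) = (x - 2)^4

Step 2 — compute geometric multiplicities via the rank-nullity identity g(λ) = n − rank(A − λI):
  rank(A − (2)·I) = 2, so dim ker(A − (2)·I) = n − 2 = 2

Summary:
  λ = 2: algebraic multiplicity = 4, geometric multiplicity = 2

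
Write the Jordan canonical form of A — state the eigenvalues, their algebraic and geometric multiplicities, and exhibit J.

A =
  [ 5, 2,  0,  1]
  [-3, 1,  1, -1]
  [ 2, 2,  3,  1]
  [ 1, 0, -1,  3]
J_3(3) ⊕ J_1(3)

The characteristic polynomial is
  det(x·I − A) = x^4 - 12*x^3 + 54*x^2 - 108*x + 81 = (x - 3)^4

Eigenvalues and multiplicities (the geometric multiplicity of λ is n − rank(A − λI), which equals the number of Jordan blocks for λ):
  λ = 3: algebraic multiplicity = 4, geometric multiplicity = 2

Determining the block sizes for each eigenvalue:
  λ = 3: with am = 4 and gm = 2, the partition is not yet determined (e.g. several partitions of 4 into 2 parts exist). Let N = A − (3)·I. Computing rank(N^1) = 2, rank(N^2) = 1, rank(N^3) = 0; the number of blocks of size ≥ j is rank(N^{j−1}) − rank(N^j), giving [2, 1, 1]. So we have 1 block(s) of size 3, 1 block(s) of size 1 → block sizes [3, 1]

Assembling the blocks gives a Jordan form
J =
  [3, 1, 0, 0]
  [0, 3, 1, 0]
  [0, 0, 3, 0]
  [0, 0, 0, 3]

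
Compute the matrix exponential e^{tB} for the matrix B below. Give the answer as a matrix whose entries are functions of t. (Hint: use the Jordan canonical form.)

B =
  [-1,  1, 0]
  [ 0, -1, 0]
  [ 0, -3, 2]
e^{tB} =
  [exp(-t), t*exp(-t), 0]
  [0, exp(-t), 0]
  [0, -exp(2*t) + exp(-t), exp(2*t)]

Strategy: write B = P · J · P⁻¹ where J is a Jordan canonical form, so e^{tB} = P · e^{tJ} · P⁻¹, and e^{tJ} can be computed block-by-block.

B has Jordan form
J =
  [-1,  1, 0]
  [ 0, -1, 0]
  [ 0,  0, 2]
(up to reordering of blocks).

Per-block formulas:
  For a 1×1 block at λ = 2: exp(t · [2]) = [e^(2t)].
  For a 2×2 Jordan block J_2(-1): exp(t · J_2(-1)) = e^(-1t)·(I + t·N), where N is the 2×2 nilpotent shift.

After assembling e^{tJ} and conjugating by P, we get:

e^{tB} =
  [exp(-t), t*exp(-t), 0]
  [0, exp(-t), 0]
  [0, -exp(2*t) + exp(-t), exp(2*t)]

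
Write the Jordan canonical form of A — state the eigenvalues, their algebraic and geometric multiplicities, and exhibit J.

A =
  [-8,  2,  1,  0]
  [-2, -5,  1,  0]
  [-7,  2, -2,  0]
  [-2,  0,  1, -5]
J_3(-5) ⊕ J_1(-5)

The characteristic polynomial is
  det(x·I − A) = x^4 + 20*x^3 + 150*x^2 + 500*x + 625 = (x + 5)^4

Eigenvalues and multiplicities (the geometric multiplicity of λ is n − rank(A − λI), which equals the number of Jordan blocks for λ):
  λ = -5: algebraic multiplicity = 4, geometric multiplicity = 2

Determining the block sizes for each eigenvalue:
  λ = -5: with am = 4 and gm = 2, the partition is not yet determined (e.g. several partitions of 4 into 2 parts exist). Let N = A − (-5)·I. Computing rank(N^1) = 2, rank(N^2) = 1, rank(N^3) = 0; the number of blocks of size ≥ j is rank(N^{j−1}) − rank(N^j), giving [2, 1, 1]. So we have 1 block(s) of size 3, 1 block(s) of size 1 → block sizes [3, 1]

Assembling the blocks gives a Jordan form
J =
  [-5,  1,  0,  0]
  [ 0, -5,  1,  0]
  [ 0,  0, -5,  0]
  [ 0,  0,  0, -5]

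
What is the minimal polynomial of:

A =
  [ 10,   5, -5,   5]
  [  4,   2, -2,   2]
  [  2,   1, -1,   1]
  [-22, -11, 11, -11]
x^2

The characteristic polynomial is χ_A(x) = x^4, so the eigenvalues are known. The minimal polynomial is
  m_A(x) = Π_λ (x − λ)^{k_λ}
where k_λ is the size of the *largest* Jordan block for λ (equivalently, the smallest k with (A − λI)^k v = 0 for every generalised eigenvector v of λ).

  λ = 0: largest Jordan block has size 2, contributing (x − 0)^2

So m_A(x) = x^2 = x^2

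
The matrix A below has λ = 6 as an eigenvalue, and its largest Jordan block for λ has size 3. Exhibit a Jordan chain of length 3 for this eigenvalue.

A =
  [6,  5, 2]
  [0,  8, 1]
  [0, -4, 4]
A Jordan chain for λ = 6 of length 3:
v_1 = (2, 0, 0)ᵀ
v_2 = (5, 2, -4)ᵀ
v_3 = (0, 1, 0)ᵀ

Let N = A − (6)·I. We want v_3 with N^3 v_3 = 0 but N^2 v_3 ≠ 0; then v_{j-1} := N · v_j for j = 3, …, 2.

Pick v_3 = (0, 1, 0)ᵀ.
Then v_2 = N · v_3 = (5, 2, -4)ᵀ.
Then v_1 = N · v_2 = (2, 0, 0)ᵀ.

Sanity check: (A − (6)·I) v_1 = (0, 0, 0)ᵀ = 0. ✓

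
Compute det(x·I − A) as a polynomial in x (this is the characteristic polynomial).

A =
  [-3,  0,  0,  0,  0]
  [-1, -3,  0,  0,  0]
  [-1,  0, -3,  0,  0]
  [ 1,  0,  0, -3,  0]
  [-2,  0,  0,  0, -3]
x^5 + 15*x^4 + 90*x^3 + 270*x^2 + 405*x + 243

Expanding det(x·I − A) (e.g. by cofactor expansion or by noting that A is similar to its Jordan form J, which has the same characteristic polynomial as A) gives
  χ_A(x) = x^5 + 15*x^4 + 90*x^3 + 270*x^2 + 405*x + 243
which factors as (x + 3)^5. The eigenvalues (with algebraic multiplicities) are λ = -3 with multiplicity 5.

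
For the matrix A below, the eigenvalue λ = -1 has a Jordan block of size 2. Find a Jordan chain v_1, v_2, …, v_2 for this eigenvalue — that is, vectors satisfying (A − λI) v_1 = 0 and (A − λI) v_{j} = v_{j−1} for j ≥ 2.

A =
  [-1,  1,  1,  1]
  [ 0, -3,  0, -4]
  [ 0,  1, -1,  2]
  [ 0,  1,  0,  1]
A Jordan chain for λ = -1 of length 2:
v_1 = (1, -2, 1, 1)ᵀ
v_2 = (0, 1, 0, 0)ᵀ

Let N = A − (-1)·I. We want v_2 with N^2 v_2 = 0 but N^1 v_2 ≠ 0; then v_{j-1} := N · v_j for j = 2, …, 2.

Pick v_2 = (0, 1, 0, 0)ᵀ.
Then v_1 = N · v_2 = (1, -2, 1, 1)ᵀ.

Sanity check: (A − (-1)·I) v_1 = (0, 0, 0, 0)ᵀ = 0. ✓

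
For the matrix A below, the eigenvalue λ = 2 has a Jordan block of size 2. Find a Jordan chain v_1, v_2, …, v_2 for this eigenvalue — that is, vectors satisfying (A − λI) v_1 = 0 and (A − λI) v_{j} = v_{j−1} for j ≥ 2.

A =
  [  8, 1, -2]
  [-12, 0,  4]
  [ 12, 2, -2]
A Jordan chain for λ = 2 of length 2:
v_1 = (6, -12, 12)ᵀ
v_2 = (1, 0, 0)ᵀ

Let N = A − (2)·I. We want v_2 with N^2 v_2 = 0 but N^1 v_2 ≠ 0; then v_{j-1} := N · v_j for j = 2, …, 2.

Pick v_2 = (1, 0, 0)ᵀ.
Then v_1 = N · v_2 = (6, -12, 12)ᵀ.

Sanity check: (A − (2)·I) v_1 = (0, 0, 0)ᵀ = 0. ✓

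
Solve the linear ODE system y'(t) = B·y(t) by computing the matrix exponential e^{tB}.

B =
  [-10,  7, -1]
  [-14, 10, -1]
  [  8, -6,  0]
e^{tB} =
  [-3*t^2 - 10*t + 1, 3*t^2 + 7*t, 3*t^2/2 - t]
  [-4*t^2 - 14*t, 4*t^2 + 10*t + 1, 2*t^2 - t]
  [2*t^2 + 8*t, -2*t^2 - 6*t, 1 - t^2]

Strategy: write B = P · J · P⁻¹ where J is a Jordan canonical form, so e^{tB} = P · e^{tJ} · P⁻¹, and e^{tJ} can be computed block-by-block.

B has Jordan form
J =
  [0, 1, 0]
  [0, 0, 1]
  [0, 0, 0]
(up to reordering of blocks).

Per-block formulas:
  For a 3×3 Jordan block J_3(0): exp(t · J_3(0)) = e^(0t)·(I + t·N + (t^2/2)·N^2), where N is the 3×3 nilpotent shift.

After assembling e^{tJ} and conjugating by P, we get:

e^{tB} =
  [-3*t^2 - 10*t + 1, 3*t^2 + 7*t, 3*t^2/2 - t]
  [-4*t^2 - 14*t, 4*t^2 + 10*t + 1, 2*t^2 - t]
  [2*t^2 + 8*t, -2*t^2 - 6*t, 1 - t^2]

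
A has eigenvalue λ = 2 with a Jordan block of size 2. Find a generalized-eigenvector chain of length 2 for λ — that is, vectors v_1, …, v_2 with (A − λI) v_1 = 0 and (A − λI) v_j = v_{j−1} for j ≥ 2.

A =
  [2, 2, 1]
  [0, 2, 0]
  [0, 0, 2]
A Jordan chain for λ = 2 of length 2:
v_1 = (2, 0, 0)ᵀ
v_2 = (0, 1, 0)ᵀ

Let N = A − (2)·I. We want v_2 with N^2 v_2 = 0 but N^1 v_2 ≠ 0; then v_{j-1} := N · v_j for j = 2, …, 2.

Pick v_2 = (0, 1, 0)ᵀ.
Then v_1 = N · v_2 = (2, 0, 0)ᵀ.

Sanity check: (A − (2)·I) v_1 = (0, 0, 0)ᵀ = 0. ✓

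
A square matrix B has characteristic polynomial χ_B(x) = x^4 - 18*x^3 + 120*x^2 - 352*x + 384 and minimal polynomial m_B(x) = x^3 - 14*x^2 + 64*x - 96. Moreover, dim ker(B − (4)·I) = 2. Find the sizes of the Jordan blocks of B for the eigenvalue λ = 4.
Block sizes for λ = 4: [2, 1]

Step 1 — from the characteristic polynomial, algebraic multiplicity of λ = 4 is 3. From dim ker(B − (4)·I) = 2, there are exactly 2 Jordan blocks for λ = 4.
Step 2 — from the minimal polynomial, the factor (x − 4)^2 tells us the largest block for λ = 4 has size 2.
Step 3 — with total size 3, 2 blocks, and largest block 2, the block sizes (in nonincreasing order) are [2, 1].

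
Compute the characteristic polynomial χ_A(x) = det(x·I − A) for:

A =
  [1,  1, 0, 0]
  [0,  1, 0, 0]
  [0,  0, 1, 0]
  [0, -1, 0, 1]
x^4 - 4*x^3 + 6*x^2 - 4*x + 1

Expanding det(x·I − A) (e.g. by cofactor expansion or by noting that A is similar to its Jordan form J, which has the same characteristic polynomial as A) gives
  χ_A(x) = x^4 - 4*x^3 + 6*x^2 - 4*x + 1
which factors as (x - 1)^4. The eigenvalues (with algebraic multiplicities) are λ = 1 with multiplicity 4.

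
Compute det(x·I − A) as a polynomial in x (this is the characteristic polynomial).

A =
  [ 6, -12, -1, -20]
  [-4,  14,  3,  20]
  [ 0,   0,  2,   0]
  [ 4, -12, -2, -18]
x^4 - 4*x^3 + 16*x - 16

Expanding det(x·I − A) (e.g. by cofactor expansion or by noting that A is similar to its Jordan form J, which has the same characteristic polynomial as A) gives
  χ_A(x) = x^4 - 4*x^3 + 16*x - 16
which factors as (x - 2)^3*(x + 2). The eigenvalues (with algebraic multiplicities) are λ = -2 with multiplicity 1, λ = 2 with multiplicity 3.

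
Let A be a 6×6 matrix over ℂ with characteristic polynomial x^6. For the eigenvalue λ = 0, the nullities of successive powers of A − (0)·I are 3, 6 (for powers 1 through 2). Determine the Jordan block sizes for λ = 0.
Block sizes for λ = 0: [2, 2, 2]

From the dimensions of kernels of powers, the number of Jordan blocks of size at least j is d_j − d_{j−1} where d_j = dim ker(N^j) (with d_0 = 0). Computing the differences gives [3, 3].
The number of blocks of size exactly k is (#blocks of size ≥ k) − (#blocks of size ≥ k + 1), so the partition is: 3 block(s) of size 2.
In nonincreasing order the block sizes are [2, 2, 2].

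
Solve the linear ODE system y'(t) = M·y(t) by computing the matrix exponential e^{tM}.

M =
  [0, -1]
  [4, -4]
e^{tM} =
  [2*t*exp(-2*t) + exp(-2*t), -t*exp(-2*t)]
  [4*t*exp(-2*t), -2*t*exp(-2*t) + exp(-2*t)]

Strategy: write M = P · J · P⁻¹ where J is a Jordan canonical form, so e^{tM} = P · e^{tJ} · P⁻¹, and e^{tJ} can be computed block-by-block.

M has Jordan form
J =
  [-2,  1]
  [ 0, -2]
(up to reordering of blocks).

Per-block formulas:
  For a 2×2 Jordan block J_2(-2): exp(t · J_2(-2)) = e^(-2t)·(I + t·N), where N is the 2×2 nilpotent shift.

After assembling e^{tJ} and conjugating by P, we get:

e^{tM} =
  [2*t*exp(-2*t) + exp(-2*t), -t*exp(-2*t)]
  [4*t*exp(-2*t), -2*t*exp(-2*t) + exp(-2*t)]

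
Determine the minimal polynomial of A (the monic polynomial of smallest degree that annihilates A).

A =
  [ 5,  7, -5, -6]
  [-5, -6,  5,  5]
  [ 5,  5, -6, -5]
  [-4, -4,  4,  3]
x^3 + 3*x^2 + 3*x + 1

The characteristic polynomial is χ_A(x) = (x + 1)^4, so the eigenvalues are known. The minimal polynomial is
  m_A(x) = Π_λ (x − λ)^{k_λ}
where k_λ is the size of the *largest* Jordan block for λ (equivalently, the smallest k with (A − λI)^k v = 0 for every generalised eigenvector v of λ).

  λ = -1: largest Jordan block has size 3, contributing (x + 1)^3

So m_A(x) = (x + 1)^3 = x^3 + 3*x^2 + 3*x + 1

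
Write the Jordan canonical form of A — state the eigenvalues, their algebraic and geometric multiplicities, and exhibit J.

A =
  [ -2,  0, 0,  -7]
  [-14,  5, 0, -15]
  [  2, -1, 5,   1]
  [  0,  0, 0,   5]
J_1(-2) ⊕ J_3(5)

The characteristic polynomial is
  det(x·I − A) = x^4 - 13*x^3 + 45*x^2 + 25*x - 250 = (x - 5)^3*(x + 2)

Eigenvalues and multiplicities (the geometric multiplicity of λ is n − rank(A − λI), which equals the number of Jordan blocks for λ):
  λ = -2: algebraic multiplicity = 1, geometric multiplicity = 1
  λ = 5: algebraic multiplicity = 3, geometric multiplicity = 1

Determining the block sizes for each eigenvalue:
  λ = -2: one block (gm = 1), so the single block has size am = 1 → block sizes [1]
  λ = 5: one block (gm = 1), so the single block has size am = 3 → block sizes [3]

Assembling the blocks gives a Jordan form
J =
  [-2, 0, 0, 0]
  [ 0, 5, 1, 0]
  [ 0, 0, 5, 1]
  [ 0, 0, 0, 5]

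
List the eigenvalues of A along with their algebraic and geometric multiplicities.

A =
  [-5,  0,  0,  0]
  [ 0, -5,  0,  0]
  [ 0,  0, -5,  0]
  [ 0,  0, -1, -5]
λ = -5: alg = 4, geom = 3

Step 1 — factor the characteristic polynomial to read off the algebraic multiplicities:
  χ_A(x) = (x + 5)^4

Step 2 — compute geometric multiplicities via the rank-nullity identity g(λ) = n − rank(A − λI):
  rank(A − (-5)·I) = 1, so dim ker(A − (-5)·I) = n − 1 = 3

Summary:
  λ = -5: algebraic multiplicity = 4, geometric multiplicity = 3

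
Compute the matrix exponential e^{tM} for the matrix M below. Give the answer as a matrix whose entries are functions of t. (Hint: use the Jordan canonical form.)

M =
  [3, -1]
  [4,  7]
e^{tM} =
  [-2*t*exp(5*t) + exp(5*t), -t*exp(5*t)]
  [4*t*exp(5*t), 2*t*exp(5*t) + exp(5*t)]

Strategy: write M = P · J · P⁻¹ where J is a Jordan canonical form, so e^{tM} = P · e^{tJ} · P⁻¹, and e^{tJ} can be computed block-by-block.

M has Jordan form
J =
  [5, 1]
  [0, 5]
(up to reordering of blocks).

Per-block formulas:
  For a 2×2 Jordan block J_2(5): exp(t · J_2(5)) = e^(5t)·(I + t·N), where N is the 2×2 nilpotent shift.

After assembling e^{tJ} and conjugating by P, we get:

e^{tM} =
  [-2*t*exp(5*t) + exp(5*t), -t*exp(5*t)]
  [4*t*exp(5*t), 2*t*exp(5*t) + exp(5*t)]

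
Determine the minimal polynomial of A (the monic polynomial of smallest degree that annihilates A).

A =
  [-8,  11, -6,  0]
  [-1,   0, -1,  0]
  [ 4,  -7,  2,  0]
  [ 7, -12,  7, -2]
x^3 + 6*x^2 + 12*x + 8

The characteristic polynomial is χ_A(x) = (x + 2)^4, so the eigenvalues are known. The minimal polynomial is
  m_A(x) = Π_λ (x − λ)^{k_λ}
where k_λ is the size of the *largest* Jordan block for λ (equivalently, the smallest k with (A − λI)^k v = 0 for every generalised eigenvector v of λ).

  λ = -2: largest Jordan block has size 3, contributing (x + 2)^3

So m_A(x) = (x + 2)^3 = x^3 + 6*x^2 + 12*x + 8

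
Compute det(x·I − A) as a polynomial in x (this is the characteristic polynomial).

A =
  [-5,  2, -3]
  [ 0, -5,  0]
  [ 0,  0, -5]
x^3 + 15*x^2 + 75*x + 125

Expanding det(x·I − A) (e.g. by cofactor expansion or by noting that A is similar to its Jordan form J, which has the same characteristic polynomial as A) gives
  χ_A(x) = x^3 + 15*x^2 + 75*x + 125
which factors as (x + 5)^3. The eigenvalues (with algebraic multiplicities) are λ = -5 with multiplicity 3.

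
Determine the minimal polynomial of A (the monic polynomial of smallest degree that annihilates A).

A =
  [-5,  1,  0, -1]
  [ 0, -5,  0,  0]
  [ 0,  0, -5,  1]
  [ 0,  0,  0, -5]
x^2 + 10*x + 25

The characteristic polynomial is χ_A(x) = (x + 5)^4, so the eigenvalues are known. The minimal polynomial is
  m_A(x) = Π_λ (x − λ)^{k_λ}
where k_λ is the size of the *largest* Jordan block for λ (equivalently, the smallest k with (A − λI)^k v = 0 for every generalised eigenvector v of λ).

  λ = -5: largest Jordan block has size 2, contributing (x + 5)^2

So m_A(x) = (x + 5)^2 = x^2 + 10*x + 25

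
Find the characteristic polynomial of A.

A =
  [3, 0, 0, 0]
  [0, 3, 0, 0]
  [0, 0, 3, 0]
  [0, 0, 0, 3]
x^4 - 12*x^3 + 54*x^2 - 108*x + 81

Expanding det(x·I − A) (e.g. by cofactor expansion or by noting that A is similar to its Jordan form J, which has the same characteristic polynomial as A) gives
  χ_A(x) = x^4 - 12*x^3 + 54*x^2 - 108*x + 81
which factors as (x - 3)^4. The eigenvalues (with algebraic multiplicities) are λ = 3 with multiplicity 4.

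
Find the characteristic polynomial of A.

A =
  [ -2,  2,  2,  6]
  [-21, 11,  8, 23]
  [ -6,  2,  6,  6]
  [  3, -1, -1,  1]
x^4 - 16*x^3 + 96*x^2 - 256*x + 256

Expanding det(x·I − A) (e.g. by cofactor expansion or by noting that A is similar to its Jordan form J, which has the same characteristic polynomial as A) gives
  χ_A(x) = x^4 - 16*x^3 + 96*x^2 - 256*x + 256
which factors as (x - 4)^4. The eigenvalues (with algebraic multiplicities) are λ = 4 with multiplicity 4.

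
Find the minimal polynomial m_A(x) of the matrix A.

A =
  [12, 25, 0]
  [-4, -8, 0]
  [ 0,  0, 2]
x^2 - 4*x + 4

The characteristic polynomial is χ_A(x) = (x - 2)^3, so the eigenvalues are known. The minimal polynomial is
  m_A(x) = Π_λ (x − λ)^{k_λ}
where k_λ is the size of the *largest* Jordan block for λ (equivalently, the smallest k with (A − λI)^k v = 0 for every generalised eigenvector v of λ).

  λ = 2: largest Jordan block has size 2, contributing (x − 2)^2

So m_A(x) = (x - 2)^2 = x^2 - 4*x + 4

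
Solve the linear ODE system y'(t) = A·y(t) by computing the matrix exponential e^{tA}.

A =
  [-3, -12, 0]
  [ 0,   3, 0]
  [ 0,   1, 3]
e^{tA} =
  [exp(-3*t), -2*exp(3*t) + 2*exp(-3*t), 0]
  [0, exp(3*t), 0]
  [0, t*exp(3*t), exp(3*t)]

Strategy: write A = P · J · P⁻¹ where J is a Jordan canonical form, so e^{tA} = P · e^{tJ} · P⁻¹, and e^{tJ} can be computed block-by-block.

A has Jordan form
J =
  [-3, 0, 0]
  [ 0, 3, 1]
  [ 0, 0, 3]
(up to reordering of blocks).

Per-block formulas:
  For a 1×1 block at λ = -3: exp(t · [-3]) = [e^(-3t)].
  For a 2×2 Jordan block J_2(3): exp(t · J_2(3)) = e^(3t)·(I + t·N), where N is the 2×2 nilpotent shift.

After assembling e^{tJ} and conjugating by P, we get:

e^{tA} =
  [exp(-3*t), -2*exp(3*t) + 2*exp(-3*t), 0]
  [0, exp(3*t), 0]
  [0, t*exp(3*t), exp(3*t)]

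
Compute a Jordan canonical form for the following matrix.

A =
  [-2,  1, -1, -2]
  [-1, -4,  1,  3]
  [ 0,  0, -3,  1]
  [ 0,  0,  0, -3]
J_2(-3) ⊕ J_2(-3)

The characteristic polynomial is
  det(x·I − A) = x^4 + 12*x^3 + 54*x^2 + 108*x + 81 = (x + 3)^4

Eigenvalues and multiplicities (the geometric multiplicity of λ is n − rank(A − λI), which equals the number of Jordan blocks for λ):
  λ = -3: algebraic multiplicity = 4, geometric multiplicity = 2

Determining the block sizes for each eigenvalue:
  λ = -3: with am = 4 and gm = 2, the partition is not yet determined (e.g. several partitions of 4 into 2 parts exist). Let N = A − (-3)·I. Computing rank(N^1) = 2, rank(N^2) = 0; the number of blocks of size ≥ j is rank(N^{j−1}) − rank(N^j), giving [2, 2]. So we have 2 block(s) of size 2 → block sizes [2, 2]

Assembling the blocks gives a Jordan form
J =
  [-3,  1,  0,  0]
  [ 0, -3,  0,  0]
  [ 0,  0, -3,  1]
  [ 0,  0,  0, -3]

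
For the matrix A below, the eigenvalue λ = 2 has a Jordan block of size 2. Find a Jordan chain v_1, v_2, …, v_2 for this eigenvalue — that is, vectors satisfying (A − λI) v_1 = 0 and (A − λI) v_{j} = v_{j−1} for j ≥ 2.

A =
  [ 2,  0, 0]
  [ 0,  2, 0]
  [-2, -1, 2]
A Jordan chain for λ = 2 of length 2:
v_1 = (0, 0, -2)ᵀ
v_2 = (1, 0, 0)ᵀ

Let N = A − (2)·I. We want v_2 with N^2 v_2 = 0 but N^1 v_2 ≠ 0; then v_{j-1} := N · v_j for j = 2, …, 2.

Pick v_2 = (1, 0, 0)ᵀ.
Then v_1 = N · v_2 = (0, 0, -2)ᵀ.

Sanity check: (A − (2)·I) v_1 = (0, 0, 0)ᵀ = 0. ✓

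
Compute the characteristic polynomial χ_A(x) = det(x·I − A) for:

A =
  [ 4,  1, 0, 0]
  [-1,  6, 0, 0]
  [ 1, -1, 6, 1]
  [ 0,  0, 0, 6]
x^4 - 22*x^3 + 181*x^2 - 660*x + 900

Expanding det(x·I − A) (e.g. by cofactor expansion or by noting that A is similar to its Jordan form J, which has the same characteristic polynomial as A) gives
  χ_A(x) = x^4 - 22*x^3 + 181*x^2 - 660*x + 900
which factors as (x - 6)^2*(x - 5)^2. The eigenvalues (with algebraic multiplicities) are λ = 5 with multiplicity 2, λ = 6 with multiplicity 2.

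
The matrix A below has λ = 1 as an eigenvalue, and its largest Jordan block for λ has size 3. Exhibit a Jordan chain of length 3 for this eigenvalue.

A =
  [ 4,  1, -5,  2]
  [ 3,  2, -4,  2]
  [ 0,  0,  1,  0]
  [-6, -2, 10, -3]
A Jordan chain for λ = 1 of length 3:
v_1 = (1, 1, 0, -2)ᵀ
v_2 = (-5, -4, 0, 10)ᵀ
v_3 = (0, 0, 1, 0)ᵀ

Let N = A − (1)·I. We want v_3 with N^3 v_3 = 0 but N^2 v_3 ≠ 0; then v_{j-1} := N · v_j for j = 3, …, 2.

Pick v_3 = (0, 0, 1, 0)ᵀ.
Then v_2 = N · v_3 = (-5, -4, 0, 10)ᵀ.
Then v_1 = N · v_2 = (1, 1, 0, -2)ᵀ.

Sanity check: (A − (1)·I) v_1 = (0, 0, 0, 0)ᵀ = 0. ✓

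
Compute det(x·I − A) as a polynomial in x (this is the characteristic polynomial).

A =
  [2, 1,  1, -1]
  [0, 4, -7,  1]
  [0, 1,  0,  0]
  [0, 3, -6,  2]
x^4 - 8*x^3 + 24*x^2 - 32*x + 16

Expanding det(x·I − A) (e.g. by cofactor expansion or by noting that A is similar to its Jordan form J, which has the same characteristic polynomial as A) gives
  χ_A(x) = x^4 - 8*x^3 + 24*x^2 - 32*x + 16
which factors as (x - 2)^4. The eigenvalues (with algebraic multiplicities) are λ = 2 with multiplicity 4.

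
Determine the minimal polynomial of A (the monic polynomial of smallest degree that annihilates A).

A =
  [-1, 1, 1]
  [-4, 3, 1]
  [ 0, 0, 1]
x^3 - 3*x^2 + 3*x - 1

The characteristic polynomial is χ_A(x) = (x - 1)^3, so the eigenvalues are known. The minimal polynomial is
  m_A(x) = Π_λ (x − λ)^{k_λ}
where k_λ is the size of the *largest* Jordan block for λ (equivalently, the smallest k with (A − λI)^k v = 0 for every generalised eigenvector v of λ).

  λ = 1: largest Jordan block has size 3, contributing (x − 1)^3

So m_A(x) = (x - 1)^3 = x^3 - 3*x^2 + 3*x - 1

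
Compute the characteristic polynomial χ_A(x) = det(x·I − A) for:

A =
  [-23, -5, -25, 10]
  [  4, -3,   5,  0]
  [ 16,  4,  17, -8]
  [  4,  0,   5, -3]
x^4 + 12*x^3 + 54*x^2 + 108*x + 81

Expanding det(x·I − A) (e.g. by cofactor expansion or by noting that A is similar to its Jordan form J, which has the same characteristic polynomial as A) gives
  χ_A(x) = x^4 + 12*x^3 + 54*x^2 + 108*x + 81
which factors as (x + 3)^4. The eigenvalues (with algebraic multiplicities) are λ = -3 with multiplicity 4.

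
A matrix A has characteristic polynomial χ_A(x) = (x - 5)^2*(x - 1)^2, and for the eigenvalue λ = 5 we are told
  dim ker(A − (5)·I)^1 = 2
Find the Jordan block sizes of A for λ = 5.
Block sizes for λ = 5: [1, 1]

From the dimensions of kernels of powers, the number of Jordan blocks of size at least j is d_j − d_{j−1} where d_j = dim ker(N^j) (with d_0 = 0). Computing the differences gives [2].
The number of blocks of size exactly k is (#blocks of size ≥ k) − (#blocks of size ≥ k + 1), so the partition is: 2 block(s) of size 1.
In nonincreasing order the block sizes are [1, 1].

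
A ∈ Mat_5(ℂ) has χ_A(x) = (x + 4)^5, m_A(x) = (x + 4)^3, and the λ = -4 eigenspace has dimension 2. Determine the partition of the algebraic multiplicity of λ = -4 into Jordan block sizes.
Block sizes for λ = -4: [3, 2]

Step 1 — from the characteristic polynomial, algebraic multiplicity of λ = -4 is 5. From dim ker(A − (-4)·I) = 2, there are exactly 2 Jordan blocks for λ = -4.
Step 2 — from the minimal polynomial, the factor (x + 4)^3 tells us the largest block for λ = -4 has size 3.
Step 3 — with total size 5, 2 blocks, and largest block 3, the block sizes (in nonincreasing order) are [3, 2].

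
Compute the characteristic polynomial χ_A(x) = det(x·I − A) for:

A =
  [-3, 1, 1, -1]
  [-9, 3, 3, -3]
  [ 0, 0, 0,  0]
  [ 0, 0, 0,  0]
x^4

Expanding det(x·I − A) (e.g. by cofactor expansion or by noting that A is similar to its Jordan form J, which has the same characteristic polynomial as A) gives
  χ_A(x) = x^4
which factors as x^4. The eigenvalues (with algebraic multiplicities) are λ = 0 with multiplicity 4.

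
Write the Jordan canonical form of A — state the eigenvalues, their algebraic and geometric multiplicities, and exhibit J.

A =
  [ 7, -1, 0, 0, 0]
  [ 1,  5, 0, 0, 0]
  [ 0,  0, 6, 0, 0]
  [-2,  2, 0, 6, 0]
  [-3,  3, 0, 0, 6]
J_2(6) ⊕ J_1(6) ⊕ J_1(6) ⊕ J_1(6)

The characteristic polynomial is
  det(x·I − A) = x^5 - 30*x^4 + 360*x^3 - 2160*x^2 + 6480*x - 7776 = (x - 6)^5

Eigenvalues and multiplicities (the geometric multiplicity of λ is n − rank(A − λI), which equals the number of Jordan blocks for λ):
  λ = 6: algebraic multiplicity = 5, geometric multiplicity = 4

Determining the block sizes for each eigenvalue:
  λ = 6: 4 blocks summing to 5 forces exactly one block of size 2 and the rest size 1 → block sizes [2, 1, 1, 1]

Assembling the blocks gives a Jordan form
J =
  [6, 1, 0, 0, 0]
  [0, 6, 0, 0, 0]
  [0, 0, 6, 0, 0]
  [0, 0, 0, 6, 0]
  [0, 0, 0, 0, 6]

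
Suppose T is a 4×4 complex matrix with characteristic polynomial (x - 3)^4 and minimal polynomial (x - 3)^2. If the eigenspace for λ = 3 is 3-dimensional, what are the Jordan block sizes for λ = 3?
Block sizes for λ = 3: [2, 1, 1]

Step 1 — from the characteristic polynomial, algebraic multiplicity of λ = 3 is 4. From dim ker(T − (3)·I) = 3, there are exactly 3 Jordan blocks for λ = 3.
Step 2 — from the minimal polynomial, the factor (x − 3)^2 tells us the largest block for λ = 3 has size 2.
Step 3 — with total size 4, 3 blocks, and largest block 2, the block sizes (in nonincreasing order) are [2, 1, 1].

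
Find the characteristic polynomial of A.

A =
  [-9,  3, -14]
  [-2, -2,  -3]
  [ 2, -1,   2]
x^3 + 9*x^2 + 27*x + 27

Expanding det(x·I − A) (e.g. by cofactor expansion or by noting that A is similar to its Jordan form J, which has the same characteristic polynomial as A) gives
  χ_A(x) = x^3 + 9*x^2 + 27*x + 27
which factors as (x + 3)^3. The eigenvalues (with algebraic multiplicities) are λ = -3 with multiplicity 3.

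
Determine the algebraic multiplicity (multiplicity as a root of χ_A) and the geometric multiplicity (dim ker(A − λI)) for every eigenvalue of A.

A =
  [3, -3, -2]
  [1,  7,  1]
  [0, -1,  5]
λ = 5: alg = 3, geom = 1

Step 1 — factor the characteristic polynomial to read off the algebraic multiplicities:
  χ_A(x) = (x - 5)^3

Step 2 — compute geometric multiplicities via the rank-nullity identity g(λ) = n − rank(A − λI):
  rank(A − (5)·I) = 2, so dim ker(A − (5)·I) = n − 2 = 1

Summary:
  λ = 5: algebraic multiplicity = 3, geometric multiplicity = 1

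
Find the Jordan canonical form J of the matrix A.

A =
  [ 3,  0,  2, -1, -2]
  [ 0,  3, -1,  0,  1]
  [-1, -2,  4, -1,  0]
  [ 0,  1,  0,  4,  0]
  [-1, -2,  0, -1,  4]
J_2(3) ⊕ J_2(4) ⊕ J_1(4)

The characteristic polynomial is
  det(x·I − A) = x^5 - 18*x^4 + 129*x^3 - 460*x^2 + 816*x - 576 = (x - 4)^3*(x - 3)^2

Eigenvalues and multiplicities (the geometric multiplicity of λ is n − rank(A − λI), which equals the number of Jordan blocks for λ):
  λ = 3: algebraic multiplicity = 2, geometric multiplicity = 1
  λ = 4: algebraic multiplicity = 3, geometric multiplicity = 2

Determining the block sizes for each eigenvalue:
  λ = 3: one block (gm = 1), so the single block has size am = 2 → block sizes [2]
  λ = 4: 2 blocks summing to 3 forces exactly one block of size 2 and the rest size 1 → block sizes [2, 1]

Assembling the blocks gives a Jordan form
J =
  [3, 1, 0, 0, 0]
  [0, 3, 0, 0, 0]
  [0, 0, 4, 1, 0]
  [0, 0, 0, 4, 0]
  [0, 0, 0, 0, 4]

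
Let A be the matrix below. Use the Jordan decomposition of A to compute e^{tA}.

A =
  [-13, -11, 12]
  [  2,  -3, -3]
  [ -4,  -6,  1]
e^{tA} =
  [-3*t^2*exp(-5*t) - 8*t*exp(-5*t) + exp(-5*t), -3*t^2*exp(-5*t) - 11*t*exp(-5*t), 9*t^2*exp(-5*t)/2 + 12*t*exp(-5*t)]
  [2*t*exp(-5*t), 2*t*exp(-5*t) + exp(-5*t), -3*t*exp(-5*t)]
  [-2*t^2*exp(-5*t) - 4*t*exp(-5*t), -2*t^2*exp(-5*t) - 6*t*exp(-5*t), 3*t^2*exp(-5*t) + 6*t*exp(-5*t) + exp(-5*t)]

Strategy: write A = P · J · P⁻¹ where J is a Jordan canonical form, so e^{tA} = P · e^{tJ} · P⁻¹, and e^{tJ} can be computed block-by-block.

A has Jordan form
J =
  [-5,  1,  0]
  [ 0, -5,  1]
  [ 0,  0, -5]
(up to reordering of blocks).

Per-block formulas:
  For a 3×3 Jordan block J_3(-5): exp(t · J_3(-5)) = e^(-5t)·(I + t·N + (t^2/2)·N^2), where N is the 3×3 nilpotent shift.

After assembling e^{tJ} and conjugating by P, we get:

e^{tA} =
  [-3*t^2*exp(-5*t) - 8*t*exp(-5*t) + exp(-5*t), -3*t^2*exp(-5*t) - 11*t*exp(-5*t), 9*t^2*exp(-5*t)/2 + 12*t*exp(-5*t)]
  [2*t*exp(-5*t), 2*t*exp(-5*t) + exp(-5*t), -3*t*exp(-5*t)]
  [-2*t^2*exp(-5*t) - 4*t*exp(-5*t), -2*t^2*exp(-5*t) - 6*t*exp(-5*t), 3*t^2*exp(-5*t) + 6*t*exp(-5*t) + exp(-5*t)]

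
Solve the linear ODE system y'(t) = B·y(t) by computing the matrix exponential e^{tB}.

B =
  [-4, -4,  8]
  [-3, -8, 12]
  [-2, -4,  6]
e^{tB} =
  [-2*t*exp(-2*t) + exp(-2*t), -4*t*exp(-2*t), 8*t*exp(-2*t)]
  [-3*t*exp(-2*t), -6*t*exp(-2*t) + exp(-2*t), 12*t*exp(-2*t)]
  [-2*t*exp(-2*t), -4*t*exp(-2*t), 8*t*exp(-2*t) + exp(-2*t)]

Strategy: write B = P · J · P⁻¹ where J is a Jordan canonical form, so e^{tB} = P · e^{tJ} · P⁻¹, and e^{tJ} can be computed block-by-block.

B has Jordan form
J =
  [-2,  1,  0]
  [ 0, -2,  0]
  [ 0,  0, -2]
(up to reordering of blocks).

Per-block formulas:
  For a 2×2 Jordan block J_2(-2): exp(t · J_2(-2)) = e^(-2t)·(I + t·N), where N is the 2×2 nilpotent shift.
  For a 1×1 block at λ = -2: exp(t · [-2]) = [e^(-2t)].

After assembling e^{tJ} and conjugating by P, we get:

e^{tB} =
  [-2*t*exp(-2*t) + exp(-2*t), -4*t*exp(-2*t), 8*t*exp(-2*t)]
  [-3*t*exp(-2*t), -6*t*exp(-2*t) + exp(-2*t), 12*t*exp(-2*t)]
  [-2*t*exp(-2*t), -4*t*exp(-2*t), 8*t*exp(-2*t) + exp(-2*t)]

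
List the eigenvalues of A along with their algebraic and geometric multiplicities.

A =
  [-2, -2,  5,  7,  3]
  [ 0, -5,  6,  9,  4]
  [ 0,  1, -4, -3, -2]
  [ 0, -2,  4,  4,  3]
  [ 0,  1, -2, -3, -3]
λ = -2: alg = 5, geom = 2

Step 1 — factor the characteristic polynomial to read off the algebraic multiplicities:
  χ_A(x) = (x + 2)^5

Step 2 — compute geometric multiplicities via the rank-nullity identity g(λ) = n − rank(A − λI):
  rank(A − (-2)·I) = 3, so dim ker(A − (-2)·I) = n − 3 = 2

Summary:
  λ = -2: algebraic multiplicity = 5, geometric multiplicity = 2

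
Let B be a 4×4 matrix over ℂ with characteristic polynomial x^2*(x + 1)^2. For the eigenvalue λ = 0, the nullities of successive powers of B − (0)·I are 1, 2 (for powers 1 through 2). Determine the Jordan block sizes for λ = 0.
Block sizes for λ = 0: [2]

From the dimensions of kernels of powers, the number of Jordan blocks of size at least j is d_j − d_{j−1} where d_j = dim ker(N^j) (with d_0 = 0). Computing the differences gives [1, 1].
The number of blocks of size exactly k is (#blocks of size ≥ k) − (#blocks of size ≥ k + 1), so the partition is: 1 block(s) of size 2.
In nonincreasing order the block sizes are [2].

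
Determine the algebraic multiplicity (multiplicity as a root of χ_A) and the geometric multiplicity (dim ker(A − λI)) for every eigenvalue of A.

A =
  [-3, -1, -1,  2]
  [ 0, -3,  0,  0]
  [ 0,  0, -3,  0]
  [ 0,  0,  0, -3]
λ = -3: alg = 4, geom = 3

Step 1 — factor the characteristic polynomial to read off the algebraic multiplicities:
  χ_A(x) = (x + 3)^4

Step 2 — compute geometric multiplicities via the rank-nullity identity g(λ) = n − rank(A − λI):
  rank(A − (-3)·I) = 1, so dim ker(A − (-3)·I) = n − 1 = 3

Summary:
  λ = -3: algebraic multiplicity = 4, geometric multiplicity = 3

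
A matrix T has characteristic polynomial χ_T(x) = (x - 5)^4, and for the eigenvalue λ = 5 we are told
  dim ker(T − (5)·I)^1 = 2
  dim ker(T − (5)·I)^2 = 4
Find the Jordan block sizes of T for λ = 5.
Block sizes for λ = 5: [2, 2]

From the dimensions of kernels of powers, the number of Jordan blocks of size at least j is d_j − d_{j−1} where d_j = dim ker(N^j) (with d_0 = 0). Computing the differences gives [2, 2].
The number of blocks of size exactly k is (#blocks of size ≥ k) − (#blocks of size ≥ k + 1), so the partition is: 2 block(s) of size 2.
In nonincreasing order the block sizes are [2, 2].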